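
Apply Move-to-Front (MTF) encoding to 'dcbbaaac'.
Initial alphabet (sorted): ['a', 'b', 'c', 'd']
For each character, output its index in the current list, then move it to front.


MTF encoding:
'd': index 3 in ['a', 'b', 'c', 'd'] -> ['d', 'a', 'b', 'c']
'c': index 3 in ['d', 'a', 'b', 'c'] -> ['c', 'd', 'a', 'b']
'b': index 3 in ['c', 'd', 'a', 'b'] -> ['b', 'c', 'd', 'a']
'b': index 0 in ['b', 'c', 'd', 'a'] -> ['b', 'c', 'd', 'a']
'a': index 3 in ['b', 'c', 'd', 'a'] -> ['a', 'b', 'c', 'd']
'a': index 0 in ['a', 'b', 'c', 'd'] -> ['a', 'b', 'c', 'd']
'a': index 0 in ['a', 'b', 'c', 'd'] -> ['a', 'b', 'c', 'd']
'c': index 2 in ['a', 'b', 'c', 'd'] -> ['c', 'a', 'b', 'd']


Output: [3, 3, 3, 0, 3, 0, 0, 2]


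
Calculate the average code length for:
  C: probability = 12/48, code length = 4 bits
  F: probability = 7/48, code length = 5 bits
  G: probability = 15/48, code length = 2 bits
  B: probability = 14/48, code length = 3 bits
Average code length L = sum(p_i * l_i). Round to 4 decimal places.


Weighted contributions p_i * l_i:
  C: (12/48) * 4 = 48/48
  F: (7/48) * 5 = 35/48
  G: (15/48) * 2 = 30/48
  B: (14/48) * 3 = 42/48
Sum = (48 + 35 + 30 + 42)/48 = 155/48

L = 155/48 = 3.2292 bits/symbol


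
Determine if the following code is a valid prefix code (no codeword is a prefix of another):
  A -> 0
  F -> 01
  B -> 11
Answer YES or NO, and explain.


Checking each pair (does one codeword prefix another?):
  A='0' vs F='01': prefix -- VIOLATION

NO -- this is NOT a valid prefix code. A (0) is a prefix of F (01).


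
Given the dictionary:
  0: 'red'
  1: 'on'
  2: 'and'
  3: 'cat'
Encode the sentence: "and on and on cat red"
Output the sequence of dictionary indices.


Look up each word in the dictionary:
  'and' -> 2
  'on' -> 1
  'and' -> 2
  'on' -> 1
  'cat' -> 3
  'red' -> 0

Encoded: [2, 1, 2, 1, 3, 0]


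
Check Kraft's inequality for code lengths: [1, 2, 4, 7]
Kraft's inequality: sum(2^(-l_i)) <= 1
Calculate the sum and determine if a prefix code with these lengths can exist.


Sum = 2^(-1) + 2^(-2) + 2^(-4) + 2^(-7)
    = 0.5 + 0.25 + 0.0625 + 0.0078125
    = 105/128 = 0.8203125
Since 0.8203125 <= 1, Kraft's inequality IS satisfied.
A prefix code with these lengths CAN exist.

Kraft sum = 0.8203125. Satisfied.


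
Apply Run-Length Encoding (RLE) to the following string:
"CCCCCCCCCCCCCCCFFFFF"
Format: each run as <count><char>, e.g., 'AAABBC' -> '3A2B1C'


Scanning runs left to right:
  i=0: run of 'C' x 15 -> '15C'
  i=15: run of 'F' x 5 -> '5F'

RLE = 15C5F


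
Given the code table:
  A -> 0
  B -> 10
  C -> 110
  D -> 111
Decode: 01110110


Decoding:
0 -> A
111 -> D
0 -> A
110 -> C


Result: ADAC


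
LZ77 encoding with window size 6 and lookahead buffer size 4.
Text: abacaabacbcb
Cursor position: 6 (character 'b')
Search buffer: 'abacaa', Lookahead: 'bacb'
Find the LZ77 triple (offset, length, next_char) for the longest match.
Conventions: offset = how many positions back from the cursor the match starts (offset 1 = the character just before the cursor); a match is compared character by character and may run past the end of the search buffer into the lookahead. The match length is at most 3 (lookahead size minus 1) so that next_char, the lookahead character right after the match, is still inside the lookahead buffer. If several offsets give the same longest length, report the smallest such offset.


Try each offset into the search buffer:
  offset=1 (pos 5, char 'a'): match length 0
  offset=2 (pos 4, char 'a'): match length 0
  offset=3 (pos 3, char 'c'): match length 0
  offset=4 (pos 2, char 'a'): match length 0
  offset=5 (pos 1, char 'b'): match length 3
  offset=6 (pos 0, char 'a'): match length 0
Longest match has length 3 at offset 5.
next_char = character at position 6 + 3 = 9 -> 'b'

Best match: offset=5, length=3 (matching 'bac' starting at position 1)
LZ77 triple: (5, 3, 'b')


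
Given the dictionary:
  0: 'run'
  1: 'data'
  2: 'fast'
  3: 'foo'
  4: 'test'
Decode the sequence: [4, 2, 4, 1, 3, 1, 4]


Look up each index in the dictionary:
  4 -> 'test'
  2 -> 'fast'
  4 -> 'test'
  1 -> 'data'
  3 -> 'foo'
  1 -> 'data'
  4 -> 'test'

Decoded: "test fast test data foo data test"


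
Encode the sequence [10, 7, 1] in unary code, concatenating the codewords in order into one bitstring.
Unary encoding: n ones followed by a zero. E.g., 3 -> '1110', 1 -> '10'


Encode each number as n ones followed by a terminating 0:
  10 -> 11111111110 (11 bits)
  7 -> 11111110 (8 bits)
  1 -> 10 (2 bits)
Total length = 11 + 8 + 2 = 21 bits.

Unary([10, 7, 1]) = 111111111101111111010 (21 bits)


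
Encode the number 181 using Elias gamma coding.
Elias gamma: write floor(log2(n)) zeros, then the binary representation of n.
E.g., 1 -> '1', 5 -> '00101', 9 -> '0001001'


num_bits = floor(log2(181)) + 1 = 8
leading_zeros = num_bits - 1 = 7
binary(181) = 10110101

Elias gamma(181) = '0000000' + '10110101' = 000000010110101 (15 bits)


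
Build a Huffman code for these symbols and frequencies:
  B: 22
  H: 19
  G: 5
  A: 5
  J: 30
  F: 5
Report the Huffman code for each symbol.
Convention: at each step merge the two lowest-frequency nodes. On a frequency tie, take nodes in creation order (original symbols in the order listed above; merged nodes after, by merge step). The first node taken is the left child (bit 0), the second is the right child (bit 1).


Huffman tree construction:
Step 1: Merge G(5) + A(5) = 10
Step 2: Merge F(5) + (G+A)(10) = 15
Step 3: Merge (F+(G+A))(15) + H(19) = 34
Step 4: Merge B(22) + J(30) = 52
Step 5: Merge ((F+(G+A))+H)(34) + (B+J)(52) = 86
Read each symbol's code off the tree from the root (left child = 0, right child = 1).

Codes:
  B: 10 (length 2)
  H: 01 (length 2)
  G: 0010 (length 4)
  A: 0011 (length 4)
  J: 11 (length 2)
  F: 000 (length 3)
Average code length: 197/86 = 2.2907 bits/symbol


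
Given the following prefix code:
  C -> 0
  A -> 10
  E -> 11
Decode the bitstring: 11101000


Decoding step by step:
Bits 11 -> E
Bits 10 -> A
Bits 10 -> A
Bits 0 -> C
Bits 0 -> C


Decoded message: EAACC


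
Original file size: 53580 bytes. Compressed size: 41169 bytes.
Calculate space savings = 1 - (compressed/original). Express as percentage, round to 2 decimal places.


ratio = compressed/original = 41169/53580 = 0.768365
savings = 1 - ratio = 1 - 0.768365 = 0.231635
as a percentage: 0.231635 * 100 = 23.16%

Space savings = 1 - 41169/53580 = 23.16%


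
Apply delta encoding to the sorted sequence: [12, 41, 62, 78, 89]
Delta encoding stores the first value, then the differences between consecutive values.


First value: 12
Deltas:
  41 - 12 = 29
  62 - 41 = 21
  78 - 62 = 16
  89 - 78 = 11


Delta encoded: [12, 29, 21, 16, 11]


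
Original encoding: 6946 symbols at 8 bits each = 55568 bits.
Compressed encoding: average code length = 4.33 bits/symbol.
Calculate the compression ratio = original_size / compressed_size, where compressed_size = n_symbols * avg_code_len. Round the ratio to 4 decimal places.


original_size = n_symbols * orig_bits = 6946 * 8 = 55568 bits
compressed_size = n_symbols * avg_code_len = 6946 * 4.33 = 30076.18 bits
ratio = original_size / compressed_size = 55568 / 30076.18 = 1.8476

Compression ratio = 1.8476


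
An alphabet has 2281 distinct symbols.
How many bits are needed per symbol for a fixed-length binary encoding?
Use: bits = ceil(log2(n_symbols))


log2(2281) = 11.1555
Bracket: 2^11 = 2048 < 2281 <= 2^12 = 4096
So ceil(log2(2281)) = 12

bits = ceil(log2(2281)) = ceil(11.1555) = 12 bits


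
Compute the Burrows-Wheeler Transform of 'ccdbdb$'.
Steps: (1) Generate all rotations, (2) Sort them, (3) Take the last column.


Rotations (sorted):
  0: $ccdbdb -> last char: b
  1: b$ccdbd -> last char: d
  2: bdb$ccd -> last char: d
  3: ccdbdb$ -> last char: $
  4: cdbdb$c -> last char: c
  5: db$ccdb -> last char: b
  6: dbdb$cc -> last char: c


BWT = bdd$cbc


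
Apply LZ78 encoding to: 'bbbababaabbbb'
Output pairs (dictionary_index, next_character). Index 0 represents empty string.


LZ78 encoding steps:
Dictionary: {0: ''}
Step 1: w='' (idx 0), next='b' -> output (0, 'b'), add 'b' as idx 1
Step 2: w='b' (idx 1), next='b' -> output (1, 'b'), add 'bb' as idx 2
Step 3: w='' (idx 0), next='a' -> output (0, 'a'), add 'a' as idx 3
Step 4: w='b' (idx 1), next='a' -> output (1, 'a'), add 'ba' as idx 4
Step 5: w='ba' (idx 4), next='a' -> output (4, 'a'), add 'baa' as idx 5
Step 6: w='bb' (idx 2), next='b' -> output (2, 'b'), add 'bbb' as idx 6
Step 7: w='b' (idx 1), end of input -> output (1, '')


Encoded: [(0, 'b'), (1, 'b'), (0, 'a'), (1, 'a'), (4, 'a'), (2, 'b'), (1, '')]


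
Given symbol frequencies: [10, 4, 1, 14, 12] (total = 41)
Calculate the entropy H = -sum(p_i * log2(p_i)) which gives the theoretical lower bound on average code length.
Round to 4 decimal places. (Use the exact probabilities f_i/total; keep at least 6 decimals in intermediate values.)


Per-symbol terms -p_i * log2(p_i) with p_i = f_i/41:
  p = 10/41 = 0.243902: log2(p) = -2.035624, -p*log2(p) = 0.496494
  p = 4/41 = 0.097561: log2(p) = -3.357552, -p*log2(p) = 0.327566
  p = 1/41 = 0.024390: log2(p) = -5.357552, -p*log2(p) = 0.130672
  p = 14/41 = 0.341463: log2(p) = -1.550197, -p*log2(p) = 0.529336
  p = 12/41 = 0.292683: log2(p) = -1.772590, -p*log2(p) = 0.518807
H = 0.496494 + 0.327566 + 0.130672 + 0.529336 + 0.518807 = 2.002875

H = 2.0029 bits/symbol


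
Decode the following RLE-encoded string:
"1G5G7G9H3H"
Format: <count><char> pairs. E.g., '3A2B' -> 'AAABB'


Expanding each <count><char> pair:
  1G -> 'G'
  5G -> 'GGGGG'
  7G -> 'GGGGGGG'
  9H -> 'HHHHHHHHH'
  3H -> 'HHH'

Decoded = GGGGGGGGGGGGGHHHHHHHHHHHH


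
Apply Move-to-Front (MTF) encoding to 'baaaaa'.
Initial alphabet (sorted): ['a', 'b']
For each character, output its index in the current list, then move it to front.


MTF encoding:
'b': index 1 in ['a', 'b'] -> ['b', 'a']
'a': index 1 in ['b', 'a'] -> ['a', 'b']
'a': index 0 in ['a', 'b'] -> ['a', 'b']
'a': index 0 in ['a', 'b'] -> ['a', 'b']
'a': index 0 in ['a', 'b'] -> ['a', 'b']
'a': index 0 in ['a', 'b'] -> ['a', 'b']


Output: [1, 1, 0, 0, 0, 0]


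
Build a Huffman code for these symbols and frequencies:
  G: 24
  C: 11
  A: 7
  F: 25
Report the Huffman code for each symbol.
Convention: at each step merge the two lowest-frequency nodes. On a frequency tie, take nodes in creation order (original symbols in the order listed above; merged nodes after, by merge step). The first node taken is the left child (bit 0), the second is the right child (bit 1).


Huffman tree construction:
Step 1: Merge A(7) + C(11) = 18
Step 2: Merge (A+C)(18) + G(24) = 42
Step 3: Merge F(25) + ((A+C)+G)(42) = 67
Read each symbol's code off the tree from the root (left child = 0, right child = 1).

Codes:
  G: 11 (length 2)
  C: 101 (length 3)
  A: 100 (length 3)
  F: 0 (length 1)
Average code length: 127/67 = 1.8955 bits/symbol


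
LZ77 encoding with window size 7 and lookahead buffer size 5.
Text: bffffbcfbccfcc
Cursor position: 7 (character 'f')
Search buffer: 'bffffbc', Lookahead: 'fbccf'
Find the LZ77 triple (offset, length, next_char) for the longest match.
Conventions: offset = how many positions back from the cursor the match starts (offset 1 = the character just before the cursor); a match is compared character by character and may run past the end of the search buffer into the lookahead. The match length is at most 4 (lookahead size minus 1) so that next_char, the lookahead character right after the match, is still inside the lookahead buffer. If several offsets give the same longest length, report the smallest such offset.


Try each offset into the search buffer:
  offset=1 (pos 6, char 'c'): match length 0
  offset=2 (pos 5, char 'b'): match length 0
  offset=3 (pos 4, char 'f'): match length 3
  offset=4 (pos 3, char 'f'): match length 1
  offset=5 (pos 2, char 'f'): match length 1
  offset=6 (pos 1, char 'f'): match length 1
  offset=7 (pos 0, char 'b'): match length 0
Longest match has length 3 at offset 3.
next_char = character at position 7 + 3 = 10 -> 'c'

Best match: offset=3, length=3 (matching 'fbc' starting at position 4)
LZ77 triple: (3, 3, 'c')


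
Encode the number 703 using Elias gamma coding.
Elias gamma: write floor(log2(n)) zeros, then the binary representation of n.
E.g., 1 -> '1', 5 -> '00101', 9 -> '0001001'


num_bits = floor(log2(703)) + 1 = 10
leading_zeros = num_bits - 1 = 9
binary(703) = 1010111111

Elias gamma(703) = '000000000' + '1010111111' = 0000000001010111111 (19 bits)


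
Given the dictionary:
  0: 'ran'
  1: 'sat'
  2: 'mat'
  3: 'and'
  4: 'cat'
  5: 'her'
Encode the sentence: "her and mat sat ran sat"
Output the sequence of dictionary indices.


Look up each word in the dictionary:
  'her' -> 5
  'and' -> 3
  'mat' -> 2
  'sat' -> 1
  'ran' -> 0
  'sat' -> 1

Encoded: [5, 3, 2, 1, 0, 1]


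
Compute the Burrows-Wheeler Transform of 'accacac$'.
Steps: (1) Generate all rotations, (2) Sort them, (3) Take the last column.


Rotations (sorted):
  0: $accacac -> last char: c
  1: ac$accac -> last char: c
  2: acac$acc -> last char: c
  3: accacac$ -> last char: $
  4: c$accaca -> last char: a
  5: cac$acca -> last char: a
  6: cacac$ac -> last char: c
  7: ccacac$a -> last char: a


BWT = ccc$aaca


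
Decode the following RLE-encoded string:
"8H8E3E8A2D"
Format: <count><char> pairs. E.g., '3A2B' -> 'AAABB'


Expanding each <count><char> pair:
  8H -> 'HHHHHHHH'
  8E -> 'EEEEEEEE'
  3E -> 'EEE'
  8A -> 'AAAAAAAA'
  2D -> 'DD'

Decoded = HHHHHHHHEEEEEEEEEEEAAAAAAAADD


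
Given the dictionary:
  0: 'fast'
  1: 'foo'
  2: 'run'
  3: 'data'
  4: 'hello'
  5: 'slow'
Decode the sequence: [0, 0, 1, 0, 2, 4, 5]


Look up each index in the dictionary:
  0 -> 'fast'
  0 -> 'fast'
  1 -> 'foo'
  0 -> 'fast'
  2 -> 'run'
  4 -> 'hello'
  5 -> 'slow'

Decoded: "fast fast foo fast run hello slow"


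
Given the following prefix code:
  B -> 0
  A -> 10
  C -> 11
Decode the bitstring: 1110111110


Decoding step by step:
Bits 11 -> C
Bits 10 -> A
Bits 11 -> C
Bits 11 -> C
Bits 10 -> A


Decoded message: CACCA


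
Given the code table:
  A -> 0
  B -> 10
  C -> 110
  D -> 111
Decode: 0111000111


Decoding:
0 -> A
111 -> D
0 -> A
0 -> A
0 -> A
111 -> D


Result: ADAAAD


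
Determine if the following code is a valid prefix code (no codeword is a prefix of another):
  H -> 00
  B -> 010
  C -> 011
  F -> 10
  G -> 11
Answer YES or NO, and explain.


Checking each pair (does one codeword prefix another?):
  H='00' vs B='010': no prefix
  H='00' vs C='011': no prefix
  H='00' vs F='10': no prefix
  H='00' vs G='11': no prefix
  B='010' vs H='00': no prefix
  B='010' vs C='011': no prefix
  B='010' vs F='10': no prefix
  B='010' vs G='11': no prefix
  C='011' vs H='00': no prefix
  C='011' vs B='010': no prefix
  C='011' vs F='10': no prefix
  C='011' vs G='11': no prefix
  F='10' vs H='00': no prefix
  F='10' vs B='010': no prefix
  F='10' vs C='011': no prefix
  F='10' vs G='11': no prefix
  G='11' vs H='00': no prefix
  G='11' vs B='010': no prefix
  G='11' vs C='011': no prefix
  G='11' vs F='10': no prefix
No violation found over all pairs.

YES -- this is a valid prefix code. No codeword is a prefix of any other codeword.


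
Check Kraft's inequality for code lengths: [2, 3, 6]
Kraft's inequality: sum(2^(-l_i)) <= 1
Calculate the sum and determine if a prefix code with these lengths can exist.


Sum = 2^(-2) + 2^(-3) + 2^(-6)
    = 0.25 + 0.125 + 0.015625
    = 25/64 = 0.390625
Since 0.390625 <= 1, Kraft's inequality IS satisfied.
A prefix code with these lengths CAN exist.

Kraft sum = 0.390625. Satisfied.


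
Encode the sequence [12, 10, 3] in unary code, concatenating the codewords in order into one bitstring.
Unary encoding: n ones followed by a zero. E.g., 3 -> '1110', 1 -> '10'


Encode each number as n ones followed by a terminating 0:
  12 -> 1111111111110 (13 bits)
  10 -> 11111111110 (11 bits)
  3 -> 1110 (4 bits)
Total length = 13 + 11 + 4 = 28 bits.

Unary([12, 10, 3]) = 1111111111110111111111101110 (28 bits)


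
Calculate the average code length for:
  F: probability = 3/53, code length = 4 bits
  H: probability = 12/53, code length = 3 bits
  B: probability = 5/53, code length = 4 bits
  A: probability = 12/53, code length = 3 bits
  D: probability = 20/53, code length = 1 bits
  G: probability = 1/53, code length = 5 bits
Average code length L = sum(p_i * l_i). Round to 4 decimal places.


Weighted contributions p_i * l_i:
  F: (3/53) * 4 = 12/53
  H: (12/53) * 3 = 36/53
  B: (5/53) * 4 = 20/53
  A: (12/53) * 3 = 36/53
  D: (20/53) * 1 = 20/53
  G: (1/53) * 5 = 5/53
Sum = (12 + 36 + 20 + 36 + 20 + 5)/53 = 129/53

L = 129/53 = 2.4340 bits/symbol


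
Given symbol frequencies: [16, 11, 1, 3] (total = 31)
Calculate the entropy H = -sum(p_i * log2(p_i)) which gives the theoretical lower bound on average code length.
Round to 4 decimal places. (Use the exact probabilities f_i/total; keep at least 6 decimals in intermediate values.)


Per-symbol terms -p_i * log2(p_i) with p_i = f_i/31:
  p = 16/31 = 0.516129: log2(p) = -0.954196, -p*log2(p) = 0.492488
  p = 11/31 = 0.354839: log2(p) = -1.494765, -p*log2(p) = 0.530400
  p = 1/31 = 0.032258: log2(p) = -4.954196, -p*log2(p) = 0.159813
  p = 3/31 = 0.096774: log2(p) = -3.369234, -p*log2(p) = 0.326055
H = 0.492488 + 0.530400 + 0.159813 + 0.326055 = 1.508756

H = 1.5088 bits/symbol


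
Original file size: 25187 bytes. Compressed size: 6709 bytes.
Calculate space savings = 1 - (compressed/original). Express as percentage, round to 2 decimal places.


ratio = compressed/original = 6709/25187 = 0.266368
savings = 1 - ratio = 1 - 0.266368 = 0.733632
as a percentage: 0.733632 * 100 = 73.36%

Space savings = 1 - 6709/25187 = 73.36%


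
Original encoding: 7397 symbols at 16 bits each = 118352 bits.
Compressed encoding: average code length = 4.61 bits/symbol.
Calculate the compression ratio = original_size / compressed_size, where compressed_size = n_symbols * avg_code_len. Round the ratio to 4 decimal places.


original_size = n_symbols * orig_bits = 7397 * 16 = 118352 bits
compressed_size = n_symbols * avg_code_len = 7397 * 4.61 = 34100.17 bits
ratio = original_size / compressed_size = 118352 / 34100.17 = 3.4707

Compression ratio = 3.4707


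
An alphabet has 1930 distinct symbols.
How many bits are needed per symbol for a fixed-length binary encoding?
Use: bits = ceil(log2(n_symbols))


log2(1930) = 10.9144
Bracket: 2^10 = 1024 < 1930 <= 2^11 = 2048
So ceil(log2(1930)) = 11

bits = ceil(log2(1930)) = ceil(10.9144) = 11 bits


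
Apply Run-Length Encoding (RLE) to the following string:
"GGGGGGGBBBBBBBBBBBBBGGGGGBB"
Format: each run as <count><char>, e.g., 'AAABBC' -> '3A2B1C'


Scanning runs left to right:
  i=0: run of 'G' x 7 -> '7G'
  i=7: run of 'B' x 13 -> '13B'
  i=20: run of 'G' x 5 -> '5G'
  i=25: run of 'B' x 2 -> '2B'

RLE = 7G13B5G2B


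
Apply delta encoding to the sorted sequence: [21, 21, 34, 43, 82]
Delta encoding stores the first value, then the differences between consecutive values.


First value: 21
Deltas:
  21 - 21 = 0
  34 - 21 = 13
  43 - 34 = 9
  82 - 43 = 39


Delta encoded: [21, 0, 13, 9, 39]


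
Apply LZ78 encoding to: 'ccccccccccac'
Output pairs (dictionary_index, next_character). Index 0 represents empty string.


LZ78 encoding steps:
Dictionary: {0: ''}
Step 1: w='' (idx 0), next='c' -> output (0, 'c'), add 'c' as idx 1
Step 2: w='c' (idx 1), next='c' -> output (1, 'c'), add 'cc' as idx 2
Step 3: w='cc' (idx 2), next='c' -> output (2, 'c'), add 'ccc' as idx 3
Step 4: w='ccc' (idx 3), next='c' -> output (3, 'c'), add 'cccc' as idx 4
Step 5: w='' (idx 0), next='a' -> output (0, 'a'), add 'a' as idx 5
Step 6: w='c' (idx 1), end of input -> output (1, '')


Encoded: [(0, 'c'), (1, 'c'), (2, 'c'), (3, 'c'), (0, 'a'), (1, '')]


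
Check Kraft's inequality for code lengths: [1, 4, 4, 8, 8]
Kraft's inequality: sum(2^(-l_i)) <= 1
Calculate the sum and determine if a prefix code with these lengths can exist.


Sum = 2^(-1) + 2^(-4) + 2^(-4) + 2^(-8) + 2^(-8)
    = 0.5 + 0.0625 + 0.0625 + 0.00390625 + 0.00390625
    = 162/256 = 0.6328125
Since 0.6328125 <= 1, Kraft's inequality IS satisfied.
A prefix code with these lengths CAN exist.

Kraft sum = 0.6328125. Satisfied.


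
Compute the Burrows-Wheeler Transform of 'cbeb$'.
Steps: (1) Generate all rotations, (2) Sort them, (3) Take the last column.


Rotations (sorted):
  0: $cbeb -> last char: b
  1: b$cbe -> last char: e
  2: beb$c -> last char: c
  3: cbeb$ -> last char: $
  4: eb$cb -> last char: b


BWT = bec$b


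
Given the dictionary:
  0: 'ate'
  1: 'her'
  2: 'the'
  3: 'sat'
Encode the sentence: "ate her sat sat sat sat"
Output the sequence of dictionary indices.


Look up each word in the dictionary:
  'ate' -> 0
  'her' -> 1
  'sat' -> 3
  'sat' -> 3
  'sat' -> 3
  'sat' -> 3

Encoded: [0, 1, 3, 3, 3, 3]


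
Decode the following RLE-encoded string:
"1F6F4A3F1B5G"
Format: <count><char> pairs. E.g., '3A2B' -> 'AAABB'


Expanding each <count><char> pair:
  1F -> 'F'
  6F -> 'FFFFFF'
  4A -> 'AAAA'
  3F -> 'FFF'
  1B -> 'B'
  5G -> 'GGGGG'

Decoded = FFFFFFFAAAAFFFBGGGGG


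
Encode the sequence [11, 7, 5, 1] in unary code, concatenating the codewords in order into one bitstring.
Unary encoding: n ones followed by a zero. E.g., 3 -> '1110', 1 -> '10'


Encode each number as n ones followed by a terminating 0:
  11 -> 111111111110 (12 bits)
  7 -> 11111110 (8 bits)
  5 -> 111110 (6 bits)
  1 -> 10 (2 bits)
Total length = 12 + 8 + 6 + 2 = 28 bits.

Unary([11, 7, 5, 1]) = 1111111111101111111011111010 (28 bits)


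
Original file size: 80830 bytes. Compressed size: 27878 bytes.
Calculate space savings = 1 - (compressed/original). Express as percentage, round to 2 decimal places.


ratio = compressed/original = 27878/80830 = 0.344897
savings = 1 - ratio = 1 - 0.344897 = 0.655103
as a percentage: 0.655103 * 100 = 65.51%

Space savings = 1 - 27878/80830 = 65.51%


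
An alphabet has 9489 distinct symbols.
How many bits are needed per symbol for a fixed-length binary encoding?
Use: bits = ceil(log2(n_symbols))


log2(9489) = 13.212
Bracket: 2^13 = 8192 < 9489 <= 2^14 = 16384
So ceil(log2(9489)) = 14

bits = ceil(log2(9489)) = ceil(13.212) = 14 bits


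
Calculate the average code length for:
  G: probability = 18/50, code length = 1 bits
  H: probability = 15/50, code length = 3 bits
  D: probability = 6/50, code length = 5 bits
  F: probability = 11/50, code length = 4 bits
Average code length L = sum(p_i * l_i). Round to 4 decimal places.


Weighted contributions p_i * l_i:
  G: (18/50) * 1 = 18/50
  H: (15/50) * 3 = 45/50
  D: (6/50) * 5 = 30/50
  F: (11/50) * 4 = 44/50
Sum = (18 + 45 + 30 + 44)/50 = 137/50

L = 137/50 = 2.7400 bits/symbol


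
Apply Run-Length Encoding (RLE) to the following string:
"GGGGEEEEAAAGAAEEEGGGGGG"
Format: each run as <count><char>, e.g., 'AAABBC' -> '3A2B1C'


Scanning runs left to right:
  i=0: run of 'G' x 4 -> '4G'
  i=4: run of 'E' x 4 -> '4E'
  i=8: run of 'A' x 3 -> '3A'
  i=11: run of 'G' x 1 -> '1G'
  i=12: run of 'A' x 2 -> '2A'
  i=14: run of 'E' x 3 -> '3E'
  i=17: run of 'G' x 6 -> '6G'

RLE = 4G4E3A1G2A3E6G


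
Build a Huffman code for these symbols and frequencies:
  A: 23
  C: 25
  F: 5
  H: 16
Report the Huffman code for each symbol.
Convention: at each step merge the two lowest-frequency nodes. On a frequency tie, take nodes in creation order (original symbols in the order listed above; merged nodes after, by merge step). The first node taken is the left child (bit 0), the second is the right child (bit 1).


Huffman tree construction:
Step 1: Merge F(5) + H(16) = 21
Step 2: Merge (F+H)(21) + A(23) = 44
Step 3: Merge C(25) + ((F+H)+A)(44) = 69
Read each symbol's code off the tree from the root (left child = 0, right child = 1).

Codes:
  A: 11 (length 2)
  C: 0 (length 1)
  F: 100 (length 3)
  H: 101 (length 3)
Average code length: 134/69 = 1.9420 bits/symbol


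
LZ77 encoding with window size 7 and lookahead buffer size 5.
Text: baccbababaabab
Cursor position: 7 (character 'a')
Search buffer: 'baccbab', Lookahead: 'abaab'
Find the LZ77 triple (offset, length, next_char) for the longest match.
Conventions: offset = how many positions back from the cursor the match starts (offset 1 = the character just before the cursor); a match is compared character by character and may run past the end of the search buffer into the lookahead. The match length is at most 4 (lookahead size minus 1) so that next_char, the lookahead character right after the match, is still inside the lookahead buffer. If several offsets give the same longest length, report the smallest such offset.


Try each offset into the search buffer:
  offset=1 (pos 6, char 'b'): match length 0
  offset=2 (pos 5, char 'a'): match length 3
  offset=3 (pos 4, char 'b'): match length 0
  offset=4 (pos 3, char 'c'): match length 0
  offset=5 (pos 2, char 'c'): match length 0
  offset=6 (pos 1, char 'a'): match length 1
  offset=7 (pos 0, char 'b'): match length 0
Longest match has length 3 at offset 2.
next_char = character at position 7 + 3 = 10 -> 'a'

Best match: offset=2, length=3 (matching 'aba' starting at position 5)
LZ77 triple: (2, 3, 'a')


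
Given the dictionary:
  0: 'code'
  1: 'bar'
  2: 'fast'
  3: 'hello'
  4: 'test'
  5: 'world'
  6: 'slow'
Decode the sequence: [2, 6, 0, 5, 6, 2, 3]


Look up each index in the dictionary:
  2 -> 'fast'
  6 -> 'slow'
  0 -> 'code'
  5 -> 'world'
  6 -> 'slow'
  2 -> 'fast'
  3 -> 'hello'

Decoded: "fast slow code world slow fast hello"


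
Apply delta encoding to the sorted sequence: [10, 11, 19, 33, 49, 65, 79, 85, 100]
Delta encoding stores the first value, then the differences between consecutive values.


First value: 10
Deltas:
  11 - 10 = 1
  19 - 11 = 8
  33 - 19 = 14
  49 - 33 = 16
  65 - 49 = 16
  79 - 65 = 14
  85 - 79 = 6
  100 - 85 = 15


Delta encoded: [10, 1, 8, 14, 16, 16, 14, 6, 15]


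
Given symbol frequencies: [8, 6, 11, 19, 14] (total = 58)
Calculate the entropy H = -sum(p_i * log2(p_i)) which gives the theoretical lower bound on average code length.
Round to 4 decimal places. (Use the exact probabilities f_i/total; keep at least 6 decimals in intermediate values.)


Per-symbol terms -p_i * log2(p_i) with p_i = f_i/58:
  p = 8/58 = 0.137931: log2(p) = -2.857981, -p*log2(p) = 0.394204
  p = 6/58 = 0.103448: log2(p) = -3.273018, -p*log2(p) = 0.338588
  p = 11/58 = 0.189655: log2(p) = -2.398549, -p*log2(p) = 0.454897
  p = 19/58 = 0.327586: log2(p) = -1.610053, -p*log2(p) = 0.527431
  p = 14/58 = 0.241379: log2(p) = -2.050626, -p*log2(p) = 0.494979
H = 0.394204 + 0.338588 + 0.454897 + 0.527431 + 0.494979 = 2.210099

H = 2.2101 bits/symbol


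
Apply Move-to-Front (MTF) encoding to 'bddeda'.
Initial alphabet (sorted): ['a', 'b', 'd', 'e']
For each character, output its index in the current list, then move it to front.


MTF encoding:
'b': index 1 in ['a', 'b', 'd', 'e'] -> ['b', 'a', 'd', 'e']
'd': index 2 in ['b', 'a', 'd', 'e'] -> ['d', 'b', 'a', 'e']
'd': index 0 in ['d', 'b', 'a', 'e'] -> ['d', 'b', 'a', 'e']
'e': index 3 in ['d', 'b', 'a', 'e'] -> ['e', 'd', 'b', 'a']
'd': index 1 in ['e', 'd', 'b', 'a'] -> ['d', 'e', 'b', 'a']
'a': index 3 in ['d', 'e', 'b', 'a'] -> ['a', 'd', 'e', 'b']


Output: [1, 2, 0, 3, 1, 3]


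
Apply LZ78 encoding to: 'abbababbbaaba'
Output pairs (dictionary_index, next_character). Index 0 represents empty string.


LZ78 encoding steps:
Dictionary: {0: ''}
Step 1: w='' (idx 0), next='a' -> output (0, 'a'), add 'a' as idx 1
Step 2: w='' (idx 0), next='b' -> output (0, 'b'), add 'b' as idx 2
Step 3: w='b' (idx 2), next='a' -> output (2, 'a'), add 'ba' as idx 3
Step 4: w='ba' (idx 3), next='b' -> output (3, 'b'), add 'bab' as idx 4
Step 5: w='b' (idx 2), next='b' -> output (2, 'b'), add 'bb' as idx 5
Step 6: w='a' (idx 1), next='a' -> output (1, 'a'), add 'aa' as idx 6
Step 7: w='ba' (idx 3), end of input -> output (3, '')


Encoded: [(0, 'a'), (0, 'b'), (2, 'a'), (3, 'b'), (2, 'b'), (1, 'a'), (3, '')]


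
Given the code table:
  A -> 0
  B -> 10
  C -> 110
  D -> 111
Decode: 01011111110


Decoding:
0 -> A
10 -> B
111 -> D
111 -> D
10 -> B


Result: ABDDB


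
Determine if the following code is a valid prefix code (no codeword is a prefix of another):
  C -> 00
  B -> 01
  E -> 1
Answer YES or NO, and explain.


Checking each pair (does one codeword prefix another?):
  C='00' vs B='01': no prefix
  C='00' vs E='1': no prefix
  B='01' vs C='00': no prefix
  B='01' vs E='1': no prefix
  E='1' vs C='00': no prefix
  E='1' vs B='01': no prefix
No violation found over all pairs.

YES -- this is a valid prefix code. No codeword is a prefix of any other codeword.


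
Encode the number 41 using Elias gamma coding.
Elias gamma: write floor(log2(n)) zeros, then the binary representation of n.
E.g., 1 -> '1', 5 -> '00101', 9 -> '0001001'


num_bits = floor(log2(41)) + 1 = 6
leading_zeros = num_bits - 1 = 5
binary(41) = 101001

Elias gamma(41) = '00000' + '101001' = 00000101001 (11 bits)


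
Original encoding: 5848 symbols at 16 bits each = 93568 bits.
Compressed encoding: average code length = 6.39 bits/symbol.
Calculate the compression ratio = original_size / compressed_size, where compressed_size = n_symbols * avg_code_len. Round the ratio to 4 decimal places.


original_size = n_symbols * orig_bits = 5848 * 16 = 93568 bits
compressed_size = n_symbols * avg_code_len = 5848 * 6.39 = 37368.72 bits
ratio = original_size / compressed_size = 93568 / 37368.72 = 2.5039

Compression ratio = 2.5039


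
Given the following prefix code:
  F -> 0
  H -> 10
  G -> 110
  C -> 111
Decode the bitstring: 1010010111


Decoding step by step:
Bits 10 -> H
Bits 10 -> H
Bits 0 -> F
Bits 10 -> H
Bits 111 -> C


Decoded message: HHFHC


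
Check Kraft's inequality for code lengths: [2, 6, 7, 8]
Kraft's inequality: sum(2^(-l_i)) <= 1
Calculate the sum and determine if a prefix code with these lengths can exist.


Sum = 2^(-2) + 2^(-6) + 2^(-7) + 2^(-8)
    = 0.25 + 0.015625 + 0.0078125 + 0.00390625
    = 71/256 = 0.27734375
Since 0.27734375 <= 1, Kraft's inequality IS satisfied.
A prefix code with these lengths CAN exist.

Kraft sum = 0.27734375. Satisfied.


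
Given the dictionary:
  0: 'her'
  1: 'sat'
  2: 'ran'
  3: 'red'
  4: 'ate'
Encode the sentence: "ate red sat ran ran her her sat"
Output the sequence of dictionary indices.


Look up each word in the dictionary:
  'ate' -> 4
  'red' -> 3
  'sat' -> 1
  'ran' -> 2
  'ran' -> 2
  'her' -> 0
  'her' -> 0
  'sat' -> 1

Encoded: [4, 3, 1, 2, 2, 0, 0, 1]


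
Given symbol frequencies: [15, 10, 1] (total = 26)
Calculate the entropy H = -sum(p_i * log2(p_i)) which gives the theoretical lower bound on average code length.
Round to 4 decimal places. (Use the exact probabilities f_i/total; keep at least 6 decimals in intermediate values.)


Per-symbol terms -p_i * log2(p_i) with p_i = f_i/26:
  p = 15/26 = 0.576923: log2(p) = -0.793549, -p*log2(p) = 0.457817
  p = 10/26 = 0.384615: log2(p) = -1.378512, -p*log2(p) = 0.530197
  p = 1/26 = 0.038462: log2(p) = -4.700440, -p*log2(p) = 0.180786
H = 0.457817 + 0.530197 + 0.180786 = 1.168800

H = 1.1688 bits/symbol


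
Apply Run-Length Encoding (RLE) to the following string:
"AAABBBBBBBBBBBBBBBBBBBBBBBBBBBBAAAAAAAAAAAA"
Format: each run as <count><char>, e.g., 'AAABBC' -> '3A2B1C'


Scanning runs left to right:
  i=0: run of 'A' x 3 -> '3A'
  i=3: run of 'B' x 28 -> '28B'
  i=31: run of 'A' x 12 -> '12A'

RLE = 3A28B12A


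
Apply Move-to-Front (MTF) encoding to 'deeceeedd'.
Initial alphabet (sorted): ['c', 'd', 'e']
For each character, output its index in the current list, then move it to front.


MTF encoding:
'd': index 1 in ['c', 'd', 'e'] -> ['d', 'c', 'e']
'e': index 2 in ['d', 'c', 'e'] -> ['e', 'd', 'c']
'e': index 0 in ['e', 'd', 'c'] -> ['e', 'd', 'c']
'c': index 2 in ['e', 'd', 'c'] -> ['c', 'e', 'd']
'e': index 1 in ['c', 'e', 'd'] -> ['e', 'c', 'd']
'e': index 0 in ['e', 'c', 'd'] -> ['e', 'c', 'd']
'e': index 0 in ['e', 'c', 'd'] -> ['e', 'c', 'd']
'd': index 2 in ['e', 'c', 'd'] -> ['d', 'e', 'c']
'd': index 0 in ['d', 'e', 'c'] -> ['d', 'e', 'c']


Output: [1, 2, 0, 2, 1, 0, 0, 2, 0]


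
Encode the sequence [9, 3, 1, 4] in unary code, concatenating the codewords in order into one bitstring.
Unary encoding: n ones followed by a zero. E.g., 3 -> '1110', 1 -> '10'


Encode each number as n ones followed by a terminating 0:
  9 -> 1111111110 (10 bits)
  3 -> 1110 (4 bits)
  1 -> 10 (2 bits)
  4 -> 11110 (5 bits)
Total length = 10 + 4 + 2 + 5 = 21 bits.

Unary([9, 3, 1, 4]) = 111111111011101011110 (21 bits)


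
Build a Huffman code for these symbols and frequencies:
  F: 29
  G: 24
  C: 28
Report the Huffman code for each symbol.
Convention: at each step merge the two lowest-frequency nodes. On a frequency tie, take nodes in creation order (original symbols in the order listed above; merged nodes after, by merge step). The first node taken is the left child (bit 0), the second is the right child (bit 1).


Huffman tree construction:
Step 1: Merge G(24) + C(28) = 52
Step 2: Merge F(29) + (G+C)(52) = 81
Read each symbol's code off the tree from the root (left child = 0, right child = 1).

Codes:
  F: 0 (length 1)
  G: 10 (length 2)
  C: 11 (length 2)
Average code length: 133/81 = 1.6420 bits/symbol


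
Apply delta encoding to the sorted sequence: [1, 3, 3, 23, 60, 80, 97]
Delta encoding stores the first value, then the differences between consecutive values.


First value: 1
Deltas:
  3 - 1 = 2
  3 - 3 = 0
  23 - 3 = 20
  60 - 23 = 37
  80 - 60 = 20
  97 - 80 = 17


Delta encoded: [1, 2, 0, 20, 37, 20, 17]


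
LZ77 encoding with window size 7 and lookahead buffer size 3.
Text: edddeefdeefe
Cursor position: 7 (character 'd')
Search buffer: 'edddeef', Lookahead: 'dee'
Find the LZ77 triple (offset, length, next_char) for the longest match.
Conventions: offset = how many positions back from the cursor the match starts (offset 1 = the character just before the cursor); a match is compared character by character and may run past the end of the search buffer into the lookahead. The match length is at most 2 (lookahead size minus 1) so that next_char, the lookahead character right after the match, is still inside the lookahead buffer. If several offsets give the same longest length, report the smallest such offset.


Try each offset into the search buffer:
  offset=1 (pos 6, char 'f'): match length 0
  offset=2 (pos 5, char 'e'): match length 0
  offset=3 (pos 4, char 'e'): match length 0
  offset=4 (pos 3, char 'd'): match length 2
  offset=5 (pos 2, char 'd'): match length 1
  offset=6 (pos 1, char 'd'): match length 1
  offset=7 (pos 0, char 'e'): match length 0
Longest match has length 2 at offset 4.
next_char = character at position 7 + 2 = 9 -> 'e'

Best match: offset=4, length=2 (matching 'de' starting at position 3)
LZ77 triple: (4, 2, 'e')


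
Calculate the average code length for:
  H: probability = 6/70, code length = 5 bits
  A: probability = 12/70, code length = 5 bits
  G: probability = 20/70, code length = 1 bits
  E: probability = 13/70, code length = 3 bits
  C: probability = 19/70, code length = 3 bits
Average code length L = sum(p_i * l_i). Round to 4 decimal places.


Weighted contributions p_i * l_i:
  H: (6/70) * 5 = 30/70
  A: (12/70) * 5 = 60/70
  G: (20/70) * 1 = 20/70
  E: (13/70) * 3 = 39/70
  C: (19/70) * 3 = 57/70
Sum = (30 + 60 + 20 + 39 + 57)/70 = 206/70

L = 206/70 = 2.9429 bits/symbol


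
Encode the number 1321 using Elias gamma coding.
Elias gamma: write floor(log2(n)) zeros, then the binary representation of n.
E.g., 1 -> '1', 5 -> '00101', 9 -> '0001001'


num_bits = floor(log2(1321)) + 1 = 11
leading_zeros = num_bits - 1 = 10
binary(1321) = 10100101001

Elias gamma(1321) = '0000000000' + '10100101001' = 000000000010100101001 (21 bits)


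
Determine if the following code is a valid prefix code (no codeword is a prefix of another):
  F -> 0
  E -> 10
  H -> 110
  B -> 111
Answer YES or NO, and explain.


Checking each pair (does one codeword prefix another?):
  F='0' vs E='10': no prefix
  F='0' vs H='110': no prefix
  F='0' vs B='111': no prefix
  E='10' vs F='0': no prefix
  E='10' vs H='110': no prefix
  E='10' vs B='111': no prefix
  H='110' vs F='0': no prefix
  H='110' vs E='10': no prefix
  H='110' vs B='111': no prefix
  B='111' vs F='0': no prefix
  B='111' vs E='10': no prefix
  B='111' vs H='110': no prefix
No violation found over all pairs.

YES -- this is a valid prefix code. No codeword is a prefix of any other codeword.


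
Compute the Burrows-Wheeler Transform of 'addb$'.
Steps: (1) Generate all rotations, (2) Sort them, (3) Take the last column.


Rotations (sorted):
  0: $addb -> last char: b
  1: addb$ -> last char: $
  2: b$add -> last char: d
  3: db$ad -> last char: d
  4: ddb$a -> last char: a


BWT = b$dda


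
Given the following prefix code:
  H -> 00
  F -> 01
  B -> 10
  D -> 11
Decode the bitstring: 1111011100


Decoding step by step:
Bits 11 -> D
Bits 11 -> D
Bits 01 -> F
Bits 11 -> D
Bits 00 -> H


Decoded message: DDFDH


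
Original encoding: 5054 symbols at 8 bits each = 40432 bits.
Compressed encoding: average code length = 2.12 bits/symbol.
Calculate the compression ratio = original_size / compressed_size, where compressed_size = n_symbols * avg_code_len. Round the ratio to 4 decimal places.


original_size = n_symbols * orig_bits = 5054 * 8 = 40432 bits
compressed_size = n_symbols * avg_code_len = 5054 * 2.12 = 10714.48 bits
ratio = original_size / compressed_size = 40432 / 10714.48 = 3.7736

Compression ratio = 3.7736


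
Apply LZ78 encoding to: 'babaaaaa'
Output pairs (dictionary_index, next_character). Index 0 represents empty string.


LZ78 encoding steps:
Dictionary: {0: ''}
Step 1: w='' (idx 0), next='b' -> output (0, 'b'), add 'b' as idx 1
Step 2: w='' (idx 0), next='a' -> output (0, 'a'), add 'a' as idx 2
Step 3: w='b' (idx 1), next='a' -> output (1, 'a'), add 'ba' as idx 3
Step 4: w='a' (idx 2), next='a' -> output (2, 'a'), add 'aa' as idx 4
Step 5: w='aa' (idx 4), end of input -> output (4, '')


Encoded: [(0, 'b'), (0, 'a'), (1, 'a'), (2, 'a'), (4, '')]


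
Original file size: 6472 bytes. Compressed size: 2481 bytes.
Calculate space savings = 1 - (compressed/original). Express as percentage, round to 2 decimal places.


ratio = compressed/original = 2481/6472 = 0.383344
savings = 1 - ratio = 1 - 0.383344 = 0.616656
as a percentage: 0.616656 * 100 = 61.67%

Space savings = 1 - 2481/6472 = 61.67%


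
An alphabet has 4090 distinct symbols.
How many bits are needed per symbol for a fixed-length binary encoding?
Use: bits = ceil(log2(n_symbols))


log2(4090) = 11.9979
Bracket: 2^11 = 2048 < 4090 <= 2^12 = 4096
So ceil(log2(4090)) = 12

bits = ceil(log2(4090)) = ceil(11.9979) = 12 bits


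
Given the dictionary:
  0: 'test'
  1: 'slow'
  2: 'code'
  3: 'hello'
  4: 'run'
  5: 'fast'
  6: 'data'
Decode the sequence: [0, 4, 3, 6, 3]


Look up each index in the dictionary:
  0 -> 'test'
  4 -> 'run'
  3 -> 'hello'
  6 -> 'data'
  3 -> 'hello'

Decoded: "test run hello data hello"


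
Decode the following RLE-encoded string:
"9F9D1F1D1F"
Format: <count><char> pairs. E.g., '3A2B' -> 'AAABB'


Expanding each <count><char> pair:
  9F -> 'FFFFFFFFF'
  9D -> 'DDDDDDDDD'
  1F -> 'F'
  1D -> 'D'
  1F -> 'F'

Decoded = FFFFFFFFFDDDDDDDDDFDF


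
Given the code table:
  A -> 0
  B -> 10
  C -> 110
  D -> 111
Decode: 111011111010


Decoding:
111 -> D
0 -> A
111 -> D
110 -> C
10 -> B


Result: DADCB


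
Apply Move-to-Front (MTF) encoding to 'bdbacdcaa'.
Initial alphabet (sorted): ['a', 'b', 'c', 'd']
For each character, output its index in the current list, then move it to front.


MTF encoding:
'b': index 1 in ['a', 'b', 'c', 'd'] -> ['b', 'a', 'c', 'd']
'd': index 3 in ['b', 'a', 'c', 'd'] -> ['d', 'b', 'a', 'c']
'b': index 1 in ['d', 'b', 'a', 'c'] -> ['b', 'd', 'a', 'c']
'a': index 2 in ['b', 'd', 'a', 'c'] -> ['a', 'b', 'd', 'c']
'c': index 3 in ['a', 'b', 'd', 'c'] -> ['c', 'a', 'b', 'd']
'd': index 3 in ['c', 'a', 'b', 'd'] -> ['d', 'c', 'a', 'b']
'c': index 1 in ['d', 'c', 'a', 'b'] -> ['c', 'd', 'a', 'b']
'a': index 2 in ['c', 'd', 'a', 'b'] -> ['a', 'c', 'd', 'b']
'a': index 0 in ['a', 'c', 'd', 'b'] -> ['a', 'c', 'd', 'b']


Output: [1, 3, 1, 2, 3, 3, 1, 2, 0]
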